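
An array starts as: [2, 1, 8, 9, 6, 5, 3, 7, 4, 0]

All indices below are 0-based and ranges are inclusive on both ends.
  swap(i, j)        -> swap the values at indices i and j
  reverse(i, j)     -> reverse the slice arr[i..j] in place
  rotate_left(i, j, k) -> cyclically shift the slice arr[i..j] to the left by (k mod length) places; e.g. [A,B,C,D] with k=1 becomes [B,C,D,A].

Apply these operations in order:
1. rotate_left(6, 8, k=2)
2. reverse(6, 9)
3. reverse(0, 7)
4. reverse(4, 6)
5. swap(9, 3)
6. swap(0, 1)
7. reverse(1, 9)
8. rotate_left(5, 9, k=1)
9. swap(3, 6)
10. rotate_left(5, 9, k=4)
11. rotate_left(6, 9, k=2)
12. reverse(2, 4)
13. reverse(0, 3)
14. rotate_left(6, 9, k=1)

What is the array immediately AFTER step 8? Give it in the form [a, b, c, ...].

After 1 (rotate_left(6, 8, k=2)): [2, 1, 8, 9, 6, 5, 4, 3, 7, 0]
After 2 (reverse(6, 9)): [2, 1, 8, 9, 6, 5, 0, 7, 3, 4]
After 3 (reverse(0, 7)): [7, 0, 5, 6, 9, 8, 1, 2, 3, 4]
After 4 (reverse(4, 6)): [7, 0, 5, 6, 1, 8, 9, 2, 3, 4]
After 5 (swap(9, 3)): [7, 0, 5, 4, 1, 8, 9, 2, 3, 6]
After 6 (swap(0, 1)): [0, 7, 5, 4, 1, 8, 9, 2, 3, 6]
After 7 (reverse(1, 9)): [0, 6, 3, 2, 9, 8, 1, 4, 5, 7]
After 8 (rotate_left(5, 9, k=1)): [0, 6, 3, 2, 9, 1, 4, 5, 7, 8]

Answer: [0, 6, 3, 2, 9, 1, 4, 5, 7, 8]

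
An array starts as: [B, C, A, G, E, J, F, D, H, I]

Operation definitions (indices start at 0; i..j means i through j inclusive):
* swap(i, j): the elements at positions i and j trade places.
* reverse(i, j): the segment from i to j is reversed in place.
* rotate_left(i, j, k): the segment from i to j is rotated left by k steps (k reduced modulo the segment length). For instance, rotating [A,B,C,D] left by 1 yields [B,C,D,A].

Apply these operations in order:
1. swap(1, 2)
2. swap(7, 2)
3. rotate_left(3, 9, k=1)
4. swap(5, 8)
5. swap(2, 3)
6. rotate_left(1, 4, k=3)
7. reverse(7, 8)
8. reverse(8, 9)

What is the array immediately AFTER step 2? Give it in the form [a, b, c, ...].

After 1 (swap(1, 2)): [B, A, C, G, E, J, F, D, H, I]
After 2 (swap(7, 2)): [B, A, D, G, E, J, F, C, H, I]

Answer: [B, A, D, G, E, J, F, C, H, I]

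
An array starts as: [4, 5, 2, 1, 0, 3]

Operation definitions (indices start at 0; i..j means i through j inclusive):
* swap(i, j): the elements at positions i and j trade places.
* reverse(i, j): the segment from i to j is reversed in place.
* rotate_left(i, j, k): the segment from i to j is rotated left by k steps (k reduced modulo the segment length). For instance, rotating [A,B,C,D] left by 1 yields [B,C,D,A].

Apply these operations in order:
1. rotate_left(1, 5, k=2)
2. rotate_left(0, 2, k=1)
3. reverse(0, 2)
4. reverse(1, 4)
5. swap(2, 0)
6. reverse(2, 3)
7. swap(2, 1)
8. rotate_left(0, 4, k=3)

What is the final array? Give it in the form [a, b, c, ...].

Answer: [4, 0, 3, 1, 5, 2]

Derivation:
After 1 (rotate_left(1, 5, k=2)): [4, 1, 0, 3, 5, 2]
After 2 (rotate_left(0, 2, k=1)): [1, 0, 4, 3, 5, 2]
After 3 (reverse(0, 2)): [4, 0, 1, 3, 5, 2]
After 4 (reverse(1, 4)): [4, 5, 3, 1, 0, 2]
After 5 (swap(2, 0)): [3, 5, 4, 1, 0, 2]
After 6 (reverse(2, 3)): [3, 5, 1, 4, 0, 2]
After 7 (swap(2, 1)): [3, 1, 5, 4, 0, 2]
After 8 (rotate_left(0, 4, k=3)): [4, 0, 3, 1, 5, 2]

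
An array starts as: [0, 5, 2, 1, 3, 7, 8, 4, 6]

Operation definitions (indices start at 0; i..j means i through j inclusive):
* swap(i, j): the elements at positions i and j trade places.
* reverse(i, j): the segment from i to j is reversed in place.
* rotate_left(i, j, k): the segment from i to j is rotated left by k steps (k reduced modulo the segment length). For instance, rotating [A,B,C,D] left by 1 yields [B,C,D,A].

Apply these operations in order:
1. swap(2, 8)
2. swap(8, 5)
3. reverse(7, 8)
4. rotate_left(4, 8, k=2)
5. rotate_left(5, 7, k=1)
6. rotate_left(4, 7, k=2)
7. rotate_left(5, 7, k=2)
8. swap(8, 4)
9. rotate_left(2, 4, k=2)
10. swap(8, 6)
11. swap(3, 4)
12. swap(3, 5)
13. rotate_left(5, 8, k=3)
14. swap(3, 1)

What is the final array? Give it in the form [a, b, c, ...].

After 1 (swap(2, 8)): [0, 5, 6, 1, 3, 7, 8, 4, 2]
After 2 (swap(8, 5)): [0, 5, 6, 1, 3, 2, 8, 4, 7]
After 3 (reverse(7, 8)): [0, 5, 6, 1, 3, 2, 8, 7, 4]
After 4 (rotate_left(4, 8, k=2)): [0, 5, 6, 1, 8, 7, 4, 3, 2]
After 5 (rotate_left(5, 7, k=1)): [0, 5, 6, 1, 8, 4, 3, 7, 2]
After 6 (rotate_left(4, 7, k=2)): [0, 5, 6, 1, 3, 7, 8, 4, 2]
After 7 (rotate_left(5, 7, k=2)): [0, 5, 6, 1, 3, 4, 7, 8, 2]
After 8 (swap(8, 4)): [0, 5, 6, 1, 2, 4, 7, 8, 3]
After 9 (rotate_left(2, 4, k=2)): [0, 5, 2, 6, 1, 4, 7, 8, 3]
After 10 (swap(8, 6)): [0, 5, 2, 6, 1, 4, 3, 8, 7]
After 11 (swap(3, 4)): [0, 5, 2, 1, 6, 4, 3, 8, 7]
After 12 (swap(3, 5)): [0, 5, 2, 4, 6, 1, 3, 8, 7]
After 13 (rotate_left(5, 8, k=3)): [0, 5, 2, 4, 6, 7, 1, 3, 8]
After 14 (swap(3, 1)): [0, 4, 2, 5, 6, 7, 1, 3, 8]

Answer: [0, 4, 2, 5, 6, 7, 1, 3, 8]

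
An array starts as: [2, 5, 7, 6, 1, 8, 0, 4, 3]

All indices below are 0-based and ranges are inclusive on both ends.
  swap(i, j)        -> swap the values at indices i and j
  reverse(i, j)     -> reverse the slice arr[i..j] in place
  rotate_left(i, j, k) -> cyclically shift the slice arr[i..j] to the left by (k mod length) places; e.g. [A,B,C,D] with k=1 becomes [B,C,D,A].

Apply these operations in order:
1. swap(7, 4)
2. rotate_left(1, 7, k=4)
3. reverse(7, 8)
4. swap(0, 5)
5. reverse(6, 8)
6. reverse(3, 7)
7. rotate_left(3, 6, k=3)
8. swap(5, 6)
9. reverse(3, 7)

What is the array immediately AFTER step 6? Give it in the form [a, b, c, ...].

Answer: [7, 8, 0, 3, 4, 2, 5, 1, 6]

Derivation:
After 1 (swap(7, 4)): [2, 5, 7, 6, 4, 8, 0, 1, 3]
After 2 (rotate_left(1, 7, k=4)): [2, 8, 0, 1, 5, 7, 6, 4, 3]
After 3 (reverse(7, 8)): [2, 8, 0, 1, 5, 7, 6, 3, 4]
After 4 (swap(0, 5)): [7, 8, 0, 1, 5, 2, 6, 3, 4]
After 5 (reverse(6, 8)): [7, 8, 0, 1, 5, 2, 4, 3, 6]
After 6 (reverse(3, 7)): [7, 8, 0, 3, 4, 2, 5, 1, 6]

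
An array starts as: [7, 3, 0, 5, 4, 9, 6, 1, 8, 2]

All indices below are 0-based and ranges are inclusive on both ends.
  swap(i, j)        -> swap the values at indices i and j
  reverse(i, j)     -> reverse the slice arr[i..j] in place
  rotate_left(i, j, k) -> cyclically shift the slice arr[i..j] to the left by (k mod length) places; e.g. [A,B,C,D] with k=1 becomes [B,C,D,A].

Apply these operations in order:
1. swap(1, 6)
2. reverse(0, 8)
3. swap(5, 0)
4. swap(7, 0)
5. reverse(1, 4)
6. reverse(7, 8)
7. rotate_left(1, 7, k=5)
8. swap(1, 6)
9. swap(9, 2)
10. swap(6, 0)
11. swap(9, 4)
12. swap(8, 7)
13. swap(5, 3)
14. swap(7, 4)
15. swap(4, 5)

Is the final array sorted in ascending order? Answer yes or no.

After 1 (swap(1, 6)): [7, 6, 0, 5, 4, 9, 3, 1, 8, 2]
After 2 (reverse(0, 8)): [8, 1, 3, 9, 4, 5, 0, 6, 7, 2]
After 3 (swap(5, 0)): [5, 1, 3, 9, 4, 8, 0, 6, 7, 2]
After 4 (swap(7, 0)): [6, 1, 3, 9, 4, 8, 0, 5, 7, 2]
After 5 (reverse(1, 4)): [6, 4, 9, 3, 1, 8, 0, 5, 7, 2]
After 6 (reverse(7, 8)): [6, 4, 9, 3, 1, 8, 0, 7, 5, 2]
After 7 (rotate_left(1, 7, k=5)): [6, 0, 7, 4, 9, 3, 1, 8, 5, 2]
After 8 (swap(1, 6)): [6, 1, 7, 4, 9, 3, 0, 8, 5, 2]
After 9 (swap(9, 2)): [6, 1, 2, 4, 9, 3, 0, 8, 5, 7]
After 10 (swap(6, 0)): [0, 1, 2, 4, 9, 3, 6, 8, 5, 7]
After 11 (swap(9, 4)): [0, 1, 2, 4, 7, 3, 6, 8, 5, 9]
After 12 (swap(8, 7)): [0, 1, 2, 4, 7, 3, 6, 5, 8, 9]
After 13 (swap(5, 3)): [0, 1, 2, 3, 7, 4, 6, 5, 8, 9]
After 14 (swap(7, 4)): [0, 1, 2, 3, 5, 4, 6, 7, 8, 9]
After 15 (swap(4, 5)): [0, 1, 2, 3, 4, 5, 6, 7, 8, 9]

Answer: yes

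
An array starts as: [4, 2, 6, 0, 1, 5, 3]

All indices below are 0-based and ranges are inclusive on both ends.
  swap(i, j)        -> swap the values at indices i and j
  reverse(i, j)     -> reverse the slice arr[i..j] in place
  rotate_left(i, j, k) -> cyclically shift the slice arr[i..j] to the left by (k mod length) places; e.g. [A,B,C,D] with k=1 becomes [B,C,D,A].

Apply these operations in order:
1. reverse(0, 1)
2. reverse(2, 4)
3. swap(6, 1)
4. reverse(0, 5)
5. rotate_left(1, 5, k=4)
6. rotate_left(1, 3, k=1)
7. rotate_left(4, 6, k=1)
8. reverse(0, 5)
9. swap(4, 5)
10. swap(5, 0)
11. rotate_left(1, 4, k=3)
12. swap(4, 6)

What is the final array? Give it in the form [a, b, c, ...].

Answer: [6, 5, 3, 2, 1, 4, 0]

Derivation:
After 1 (reverse(0, 1)): [2, 4, 6, 0, 1, 5, 3]
After 2 (reverse(2, 4)): [2, 4, 1, 0, 6, 5, 3]
After 3 (swap(6, 1)): [2, 3, 1, 0, 6, 5, 4]
After 4 (reverse(0, 5)): [5, 6, 0, 1, 3, 2, 4]
After 5 (rotate_left(1, 5, k=4)): [5, 2, 6, 0, 1, 3, 4]
After 6 (rotate_left(1, 3, k=1)): [5, 6, 0, 2, 1, 3, 4]
After 7 (rotate_left(4, 6, k=1)): [5, 6, 0, 2, 3, 4, 1]
After 8 (reverse(0, 5)): [4, 3, 2, 0, 6, 5, 1]
After 9 (swap(4, 5)): [4, 3, 2, 0, 5, 6, 1]
After 10 (swap(5, 0)): [6, 3, 2, 0, 5, 4, 1]
After 11 (rotate_left(1, 4, k=3)): [6, 5, 3, 2, 0, 4, 1]
After 12 (swap(4, 6)): [6, 5, 3, 2, 1, 4, 0]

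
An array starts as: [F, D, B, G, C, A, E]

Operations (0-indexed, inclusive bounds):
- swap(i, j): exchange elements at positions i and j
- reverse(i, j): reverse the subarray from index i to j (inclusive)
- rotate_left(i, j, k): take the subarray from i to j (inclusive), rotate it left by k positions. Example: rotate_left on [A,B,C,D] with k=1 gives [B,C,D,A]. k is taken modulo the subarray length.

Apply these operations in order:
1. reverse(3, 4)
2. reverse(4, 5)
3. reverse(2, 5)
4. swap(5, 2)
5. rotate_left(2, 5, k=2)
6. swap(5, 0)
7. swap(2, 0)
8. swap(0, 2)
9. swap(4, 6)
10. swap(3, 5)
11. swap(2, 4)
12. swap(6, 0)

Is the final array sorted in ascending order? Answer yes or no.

Answer: no

Derivation:
After 1 (reverse(3, 4)): [F, D, B, C, G, A, E]
After 2 (reverse(4, 5)): [F, D, B, C, A, G, E]
After 3 (reverse(2, 5)): [F, D, G, A, C, B, E]
After 4 (swap(5, 2)): [F, D, B, A, C, G, E]
After 5 (rotate_left(2, 5, k=2)): [F, D, C, G, B, A, E]
After 6 (swap(5, 0)): [A, D, C, G, B, F, E]
After 7 (swap(2, 0)): [C, D, A, G, B, F, E]
After 8 (swap(0, 2)): [A, D, C, G, B, F, E]
After 9 (swap(4, 6)): [A, D, C, G, E, F, B]
After 10 (swap(3, 5)): [A, D, C, F, E, G, B]
After 11 (swap(2, 4)): [A, D, E, F, C, G, B]
After 12 (swap(6, 0)): [B, D, E, F, C, G, A]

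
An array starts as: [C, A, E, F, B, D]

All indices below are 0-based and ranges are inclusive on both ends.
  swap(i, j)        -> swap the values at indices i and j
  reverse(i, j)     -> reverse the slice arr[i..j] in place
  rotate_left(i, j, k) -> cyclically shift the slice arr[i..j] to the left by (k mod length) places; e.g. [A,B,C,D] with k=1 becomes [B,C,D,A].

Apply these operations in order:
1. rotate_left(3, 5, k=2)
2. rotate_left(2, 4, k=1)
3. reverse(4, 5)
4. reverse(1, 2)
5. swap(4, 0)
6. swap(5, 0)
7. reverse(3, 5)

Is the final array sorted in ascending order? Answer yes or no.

After 1 (rotate_left(3, 5, k=2)): [C, A, E, D, F, B]
After 2 (rotate_left(2, 4, k=1)): [C, A, D, F, E, B]
After 3 (reverse(4, 5)): [C, A, D, F, B, E]
After 4 (reverse(1, 2)): [C, D, A, F, B, E]
After 5 (swap(4, 0)): [B, D, A, F, C, E]
After 6 (swap(5, 0)): [E, D, A, F, C, B]
After 7 (reverse(3, 5)): [E, D, A, B, C, F]

Answer: no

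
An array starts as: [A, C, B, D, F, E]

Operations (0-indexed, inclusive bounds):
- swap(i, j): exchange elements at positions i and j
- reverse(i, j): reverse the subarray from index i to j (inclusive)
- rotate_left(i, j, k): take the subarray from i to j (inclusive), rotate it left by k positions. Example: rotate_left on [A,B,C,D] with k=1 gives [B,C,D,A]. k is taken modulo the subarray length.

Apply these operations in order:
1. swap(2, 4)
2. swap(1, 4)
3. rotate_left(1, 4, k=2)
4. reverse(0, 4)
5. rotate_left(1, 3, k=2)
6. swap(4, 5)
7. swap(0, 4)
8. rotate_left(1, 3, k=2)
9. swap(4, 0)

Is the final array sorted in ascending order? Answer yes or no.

After 1 (swap(2, 4)): [A, C, F, D, B, E]
After 2 (swap(1, 4)): [A, B, F, D, C, E]
After 3 (rotate_left(1, 4, k=2)): [A, D, C, B, F, E]
After 4 (reverse(0, 4)): [F, B, C, D, A, E]
After 5 (rotate_left(1, 3, k=2)): [F, D, B, C, A, E]
After 6 (swap(4, 5)): [F, D, B, C, E, A]
After 7 (swap(0, 4)): [E, D, B, C, F, A]
After 8 (rotate_left(1, 3, k=2)): [E, C, D, B, F, A]
After 9 (swap(4, 0)): [F, C, D, B, E, A]

Answer: no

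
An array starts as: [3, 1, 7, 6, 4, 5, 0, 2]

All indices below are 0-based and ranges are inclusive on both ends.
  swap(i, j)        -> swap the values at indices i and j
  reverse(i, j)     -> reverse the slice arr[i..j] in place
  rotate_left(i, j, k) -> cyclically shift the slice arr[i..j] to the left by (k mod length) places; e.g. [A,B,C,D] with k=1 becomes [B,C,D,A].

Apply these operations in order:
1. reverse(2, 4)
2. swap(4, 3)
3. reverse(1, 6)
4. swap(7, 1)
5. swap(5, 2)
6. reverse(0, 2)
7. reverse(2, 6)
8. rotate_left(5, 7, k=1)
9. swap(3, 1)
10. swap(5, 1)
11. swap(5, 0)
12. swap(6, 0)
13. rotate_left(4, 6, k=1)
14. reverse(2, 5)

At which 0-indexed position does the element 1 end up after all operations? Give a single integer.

Answer: 5

Derivation:
After 1 (reverse(2, 4)): [3, 1, 4, 6, 7, 5, 0, 2]
After 2 (swap(4, 3)): [3, 1, 4, 7, 6, 5, 0, 2]
After 3 (reverse(1, 6)): [3, 0, 5, 6, 7, 4, 1, 2]
After 4 (swap(7, 1)): [3, 2, 5, 6, 7, 4, 1, 0]
After 5 (swap(5, 2)): [3, 2, 4, 6, 7, 5, 1, 0]
After 6 (reverse(0, 2)): [4, 2, 3, 6, 7, 5, 1, 0]
After 7 (reverse(2, 6)): [4, 2, 1, 5, 7, 6, 3, 0]
After 8 (rotate_left(5, 7, k=1)): [4, 2, 1, 5, 7, 3, 0, 6]
After 9 (swap(3, 1)): [4, 5, 1, 2, 7, 3, 0, 6]
After 10 (swap(5, 1)): [4, 3, 1, 2, 7, 5, 0, 6]
After 11 (swap(5, 0)): [5, 3, 1, 2, 7, 4, 0, 6]
After 12 (swap(6, 0)): [0, 3, 1, 2, 7, 4, 5, 6]
After 13 (rotate_left(4, 6, k=1)): [0, 3, 1, 2, 4, 5, 7, 6]
After 14 (reverse(2, 5)): [0, 3, 5, 4, 2, 1, 7, 6]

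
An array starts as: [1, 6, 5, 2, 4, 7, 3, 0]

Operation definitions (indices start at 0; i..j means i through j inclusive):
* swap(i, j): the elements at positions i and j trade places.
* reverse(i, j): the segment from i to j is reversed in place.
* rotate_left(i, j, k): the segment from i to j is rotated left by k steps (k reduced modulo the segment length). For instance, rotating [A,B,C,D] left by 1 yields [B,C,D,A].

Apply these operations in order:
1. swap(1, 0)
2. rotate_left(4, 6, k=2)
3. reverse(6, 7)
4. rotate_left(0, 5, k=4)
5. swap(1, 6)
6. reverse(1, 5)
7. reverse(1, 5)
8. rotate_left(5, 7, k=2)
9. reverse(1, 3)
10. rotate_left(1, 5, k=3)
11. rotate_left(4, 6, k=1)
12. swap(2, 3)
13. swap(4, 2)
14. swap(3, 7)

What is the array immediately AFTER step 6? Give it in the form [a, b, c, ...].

Answer: [3, 2, 5, 1, 6, 0, 4, 7]

Derivation:
After 1 (swap(1, 0)): [6, 1, 5, 2, 4, 7, 3, 0]
After 2 (rotate_left(4, 6, k=2)): [6, 1, 5, 2, 3, 4, 7, 0]
After 3 (reverse(6, 7)): [6, 1, 5, 2, 3, 4, 0, 7]
After 4 (rotate_left(0, 5, k=4)): [3, 4, 6, 1, 5, 2, 0, 7]
After 5 (swap(1, 6)): [3, 0, 6, 1, 5, 2, 4, 7]
After 6 (reverse(1, 5)): [3, 2, 5, 1, 6, 0, 4, 7]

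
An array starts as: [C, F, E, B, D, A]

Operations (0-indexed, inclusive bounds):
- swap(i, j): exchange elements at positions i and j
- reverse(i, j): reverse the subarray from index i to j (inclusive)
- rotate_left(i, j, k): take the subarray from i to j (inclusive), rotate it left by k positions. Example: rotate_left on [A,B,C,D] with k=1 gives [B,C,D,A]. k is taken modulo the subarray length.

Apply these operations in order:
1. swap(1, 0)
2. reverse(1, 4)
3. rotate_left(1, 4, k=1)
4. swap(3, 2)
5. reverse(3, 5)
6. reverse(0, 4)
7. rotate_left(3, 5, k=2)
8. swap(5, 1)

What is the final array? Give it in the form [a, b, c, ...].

Answer: [D, F, C, E, B, A]

Derivation:
After 1 (swap(1, 0)): [F, C, E, B, D, A]
After 2 (reverse(1, 4)): [F, D, B, E, C, A]
After 3 (rotate_left(1, 4, k=1)): [F, B, E, C, D, A]
After 4 (swap(3, 2)): [F, B, C, E, D, A]
After 5 (reverse(3, 5)): [F, B, C, A, D, E]
After 6 (reverse(0, 4)): [D, A, C, B, F, E]
After 7 (rotate_left(3, 5, k=2)): [D, A, C, E, B, F]
After 8 (swap(5, 1)): [D, F, C, E, B, A]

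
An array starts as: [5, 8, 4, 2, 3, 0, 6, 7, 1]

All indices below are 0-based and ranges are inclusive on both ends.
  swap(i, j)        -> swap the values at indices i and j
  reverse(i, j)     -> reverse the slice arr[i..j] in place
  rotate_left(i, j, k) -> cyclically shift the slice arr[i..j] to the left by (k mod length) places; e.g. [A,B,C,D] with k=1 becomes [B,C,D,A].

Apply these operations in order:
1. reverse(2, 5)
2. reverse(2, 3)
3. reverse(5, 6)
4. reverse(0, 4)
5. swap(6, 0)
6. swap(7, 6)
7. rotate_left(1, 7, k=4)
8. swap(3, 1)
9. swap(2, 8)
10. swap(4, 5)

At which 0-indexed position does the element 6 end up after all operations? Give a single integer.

After 1 (reverse(2, 5)): [5, 8, 0, 3, 2, 4, 6, 7, 1]
After 2 (reverse(2, 3)): [5, 8, 3, 0, 2, 4, 6, 7, 1]
After 3 (reverse(5, 6)): [5, 8, 3, 0, 2, 6, 4, 7, 1]
After 4 (reverse(0, 4)): [2, 0, 3, 8, 5, 6, 4, 7, 1]
After 5 (swap(6, 0)): [4, 0, 3, 8, 5, 6, 2, 7, 1]
After 6 (swap(7, 6)): [4, 0, 3, 8, 5, 6, 7, 2, 1]
After 7 (rotate_left(1, 7, k=4)): [4, 6, 7, 2, 0, 3, 8, 5, 1]
After 8 (swap(3, 1)): [4, 2, 7, 6, 0, 3, 8, 5, 1]
After 9 (swap(2, 8)): [4, 2, 1, 6, 0, 3, 8, 5, 7]
After 10 (swap(4, 5)): [4, 2, 1, 6, 3, 0, 8, 5, 7]

Answer: 3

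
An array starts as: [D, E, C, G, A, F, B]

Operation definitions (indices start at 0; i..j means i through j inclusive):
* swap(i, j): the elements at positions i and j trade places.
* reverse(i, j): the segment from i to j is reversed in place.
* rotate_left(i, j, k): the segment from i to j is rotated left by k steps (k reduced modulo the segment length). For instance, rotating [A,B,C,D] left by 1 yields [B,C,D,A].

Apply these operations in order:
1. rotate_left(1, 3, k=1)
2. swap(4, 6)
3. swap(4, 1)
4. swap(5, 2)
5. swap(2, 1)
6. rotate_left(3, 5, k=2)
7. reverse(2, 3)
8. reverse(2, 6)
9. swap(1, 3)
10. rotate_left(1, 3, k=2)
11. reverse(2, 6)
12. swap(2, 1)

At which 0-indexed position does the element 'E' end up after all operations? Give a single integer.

Answer: 4

Derivation:
After 1 (rotate_left(1, 3, k=1)): [D, C, G, E, A, F, B]
After 2 (swap(4, 6)): [D, C, G, E, B, F, A]
After 3 (swap(4, 1)): [D, B, G, E, C, F, A]
After 4 (swap(5, 2)): [D, B, F, E, C, G, A]
After 5 (swap(2, 1)): [D, F, B, E, C, G, A]
After 6 (rotate_left(3, 5, k=2)): [D, F, B, G, E, C, A]
After 7 (reverse(2, 3)): [D, F, G, B, E, C, A]
After 8 (reverse(2, 6)): [D, F, A, C, E, B, G]
After 9 (swap(1, 3)): [D, C, A, F, E, B, G]
After 10 (rotate_left(1, 3, k=2)): [D, F, C, A, E, B, G]
After 11 (reverse(2, 6)): [D, F, G, B, E, A, C]
After 12 (swap(2, 1)): [D, G, F, B, E, A, C]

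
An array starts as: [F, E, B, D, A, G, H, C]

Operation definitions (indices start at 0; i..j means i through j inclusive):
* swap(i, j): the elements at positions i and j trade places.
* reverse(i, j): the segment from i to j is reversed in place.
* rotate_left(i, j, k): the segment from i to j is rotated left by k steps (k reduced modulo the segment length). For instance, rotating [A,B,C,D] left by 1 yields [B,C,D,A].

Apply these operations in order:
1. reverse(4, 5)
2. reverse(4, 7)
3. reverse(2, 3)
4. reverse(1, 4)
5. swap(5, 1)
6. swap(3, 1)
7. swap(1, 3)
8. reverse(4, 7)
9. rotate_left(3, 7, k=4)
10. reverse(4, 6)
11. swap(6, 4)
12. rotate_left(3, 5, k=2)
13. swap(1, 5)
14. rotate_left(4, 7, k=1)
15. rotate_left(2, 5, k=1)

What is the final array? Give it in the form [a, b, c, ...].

After 1 (reverse(4, 5)): [F, E, B, D, G, A, H, C]
After 2 (reverse(4, 7)): [F, E, B, D, C, H, A, G]
After 3 (reverse(2, 3)): [F, E, D, B, C, H, A, G]
After 4 (reverse(1, 4)): [F, C, B, D, E, H, A, G]
After 5 (swap(5, 1)): [F, H, B, D, E, C, A, G]
After 6 (swap(3, 1)): [F, D, B, H, E, C, A, G]
After 7 (swap(1, 3)): [F, H, B, D, E, C, A, G]
After 8 (reverse(4, 7)): [F, H, B, D, G, A, C, E]
After 9 (rotate_left(3, 7, k=4)): [F, H, B, E, D, G, A, C]
After 10 (reverse(4, 6)): [F, H, B, E, A, G, D, C]
After 11 (swap(6, 4)): [F, H, B, E, D, G, A, C]
After 12 (rotate_left(3, 5, k=2)): [F, H, B, G, E, D, A, C]
After 13 (swap(1, 5)): [F, D, B, G, E, H, A, C]
After 14 (rotate_left(4, 7, k=1)): [F, D, B, G, H, A, C, E]
After 15 (rotate_left(2, 5, k=1)): [F, D, G, H, A, B, C, E]

Answer: [F, D, G, H, A, B, C, E]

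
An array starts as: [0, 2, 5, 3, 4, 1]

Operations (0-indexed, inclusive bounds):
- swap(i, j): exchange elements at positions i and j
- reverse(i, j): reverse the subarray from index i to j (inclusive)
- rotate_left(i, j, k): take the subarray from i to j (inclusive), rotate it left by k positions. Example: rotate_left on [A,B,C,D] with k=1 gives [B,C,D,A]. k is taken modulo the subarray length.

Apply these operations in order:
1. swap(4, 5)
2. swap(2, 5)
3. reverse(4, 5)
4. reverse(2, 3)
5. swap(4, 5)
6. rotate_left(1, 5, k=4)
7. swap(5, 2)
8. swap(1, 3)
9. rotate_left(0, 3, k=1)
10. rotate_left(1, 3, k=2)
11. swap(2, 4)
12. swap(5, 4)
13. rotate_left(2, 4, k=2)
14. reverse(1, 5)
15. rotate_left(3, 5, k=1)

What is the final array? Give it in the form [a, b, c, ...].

Answer: [3, 1, 5, 2, 0, 4]

Derivation:
After 1 (swap(4, 5)): [0, 2, 5, 3, 1, 4]
After 2 (swap(2, 5)): [0, 2, 4, 3, 1, 5]
After 3 (reverse(4, 5)): [0, 2, 4, 3, 5, 1]
After 4 (reverse(2, 3)): [0, 2, 3, 4, 5, 1]
After 5 (swap(4, 5)): [0, 2, 3, 4, 1, 5]
After 6 (rotate_left(1, 5, k=4)): [0, 5, 2, 3, 4, 1]
After 7 (swap(5, 2)): [0, 5, 1, 3, 4, 2]
After 8 (swap(1, 3)): [0, 3, 1, 5, 4, 2]
After 9 (rotate_left(0, 3, k=1)): [3, 1, 5, 0, 4, 2]
After 10 (rotate_left(1, 3, k=2)): [3, 0, 1, 5, 4, 2]
After 11 (swap(2, 4)): [3, 0, 4, 5, 1, 2]
After 12 (swap(5, 4)): [3, 0, 4, 5, 2, 1]
After 13 (rotate_left(2, 4, k=2)): [3, 0, 2, 4, 5, 1]
After 14 (reverse(1, 5)): [3, 1, 5, 4, 2, 0]
After 15 (rotate_left(3, 5, k=1)): [3, 1, 5, 2, 0, 4]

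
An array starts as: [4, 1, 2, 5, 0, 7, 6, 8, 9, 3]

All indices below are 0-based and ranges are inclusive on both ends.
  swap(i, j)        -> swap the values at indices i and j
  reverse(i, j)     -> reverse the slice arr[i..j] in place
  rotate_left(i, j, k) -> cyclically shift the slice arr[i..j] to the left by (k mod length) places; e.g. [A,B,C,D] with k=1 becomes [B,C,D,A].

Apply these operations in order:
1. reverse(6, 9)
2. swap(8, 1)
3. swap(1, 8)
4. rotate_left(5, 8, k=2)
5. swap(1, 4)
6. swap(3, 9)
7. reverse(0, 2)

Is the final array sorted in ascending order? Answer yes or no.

After 1 (reverse(6, 9)): [4, 1, 2, 5, 0, 7, 3, 9, 8, 6]
After 2 (swap(8, 1)): [4, 8, 2, 5, 0, 7, 3, 9, 1, 6]
After 3 (swap(1, 8)): [4, 1, 2, 5, 0, 7, 3, 9, 8, 6]
After 4 (rotate_left(5, 8, k=2)): [4, 1, 2, 5, 0, 9, 8, 7, 3, 6]
After 5 (swap(1, 4)): [4, 0, 2, 5, 1, 9, 8, 7, 3, 6]
After 6 (swap(3, 9)): [4, 0, 2, 6, 1, 9, 8, 7, 3, 5]
After 7 (reverse(0, 2)): [2, 0, 4, 6, 1, 9, 8, 7, 3, 5]

Answer: no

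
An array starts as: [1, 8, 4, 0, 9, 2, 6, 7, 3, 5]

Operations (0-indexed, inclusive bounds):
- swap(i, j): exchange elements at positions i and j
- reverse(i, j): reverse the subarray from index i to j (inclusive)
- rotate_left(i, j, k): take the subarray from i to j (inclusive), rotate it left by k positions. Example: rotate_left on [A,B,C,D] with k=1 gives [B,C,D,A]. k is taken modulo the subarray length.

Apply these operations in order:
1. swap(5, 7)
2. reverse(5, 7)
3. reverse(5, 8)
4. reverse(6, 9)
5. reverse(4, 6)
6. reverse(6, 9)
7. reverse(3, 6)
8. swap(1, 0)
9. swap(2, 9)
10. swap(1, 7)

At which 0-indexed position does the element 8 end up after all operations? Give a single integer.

After 1 (swap(5, 7)): [1, 8, 4, 0, 9, 7, 6, 2, 3, 5]
After 2 (reverse(5, 7)): [1, 8, 4, 0, 9, 2, 6, 7, 3, 5]
After 3 (reverse(5, 8)): [1, 8, 4, 0, 9, 3, 7, 6, 2, 5]
After 4 (reverse(6, 9)): [1, 8, 4, 0, 9, 3, 5, 2, 6, 7]
After 5 (reverse(4, 6)): [1, 8, 4, 0, 5, 3, 9, 2, 6, 7]
After 6 (reverse(6, 9)): [1, 8, 4, 0, 5, 3, 7, 6, 2, 9]
After 7 (reverse(3, 6)): [1, 8, 4, 7, 3, 5, 0, 6, 2, 9]
After 8 (swap(1, 0)): [8, 1, 4, 7, 3, 5, 0, 6, 2, 9]
After 9 (swap(2, 9)): [8, 1, 9, 7, 3, 5, 0, 6, 2, 4]
After 10 (swap(1, 7)): [8, 6, 9, 7, 3, 5, 0, 1, 2, 4]

Answer: 0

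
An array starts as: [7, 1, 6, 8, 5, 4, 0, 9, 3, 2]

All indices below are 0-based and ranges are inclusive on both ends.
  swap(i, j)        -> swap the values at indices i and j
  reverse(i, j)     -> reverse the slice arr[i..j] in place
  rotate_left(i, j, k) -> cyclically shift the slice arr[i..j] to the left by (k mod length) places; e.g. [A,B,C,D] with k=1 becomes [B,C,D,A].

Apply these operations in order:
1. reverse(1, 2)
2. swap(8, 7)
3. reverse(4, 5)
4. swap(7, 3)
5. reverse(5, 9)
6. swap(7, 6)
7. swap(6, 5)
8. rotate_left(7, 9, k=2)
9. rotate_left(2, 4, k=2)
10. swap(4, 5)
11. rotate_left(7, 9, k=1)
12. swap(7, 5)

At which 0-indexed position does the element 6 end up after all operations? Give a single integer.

After 1 (reverse(1, 2)): [7, 6, 1, 8, 5, 4, 0, 9, 3, 2]
After 2 (swap(8, 7)): [7, 6, 1, 8, 5, 4, 0, 3, 9, 2]
After 3 (reverse(4, 5)): [7, 6, 1, 8, 4, 5, 0, 3, 9, 2]
After 4 (swap(7, 3)): [7, 6, 1, 3, 4, 5, 0, 8, 9, 2]
After 5 (reverse(5, 9)): [7, 6, 1, 3, 4, 2, 9, 8, 0, 5]
After 6 (swap(7, 6)): [7, 6, 1, 3, 4, 2, 8, 9, 0, 5]
After 7 (swap(6, 5)): [7, 6, 1, 3, 4, 8, 2, 9, 0, 5]
After 8 (rotate_left(7, 9, k=2)): [7, 6, 1, 3, 4, 8, 2, 5, 9, 0]
After 9 (rotate_left(2, 4, k=2)): [7, 6, 4, 1, 3, 8, 2, 5, 9, 0]
After 10 (swap(4, 5)): [7, 6, 4, 1, 8, 3, 2, 5, 9, 0]
After 11 (rotate_left(7, 9, k=1)): [7, 6, 4, 1, 8, 3, 2, 9, 0, 5]
After 12 (swap(7, 5)): [7, 6, 4, 1, 8, 9, 2, 3, 0, 5]

Answer: 1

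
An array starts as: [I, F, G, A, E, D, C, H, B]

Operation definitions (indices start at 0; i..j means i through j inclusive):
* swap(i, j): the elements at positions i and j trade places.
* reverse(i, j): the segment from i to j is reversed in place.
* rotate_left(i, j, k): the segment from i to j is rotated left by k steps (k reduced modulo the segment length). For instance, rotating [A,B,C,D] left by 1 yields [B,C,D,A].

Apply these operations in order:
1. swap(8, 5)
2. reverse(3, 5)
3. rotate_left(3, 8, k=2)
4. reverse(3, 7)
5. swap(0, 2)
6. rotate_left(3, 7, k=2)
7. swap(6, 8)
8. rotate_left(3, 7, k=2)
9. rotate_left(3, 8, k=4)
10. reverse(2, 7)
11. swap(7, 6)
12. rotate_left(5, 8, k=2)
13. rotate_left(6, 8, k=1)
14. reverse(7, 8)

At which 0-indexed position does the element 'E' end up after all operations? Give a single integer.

Answer: 3

Derivation:
After 1 (swap(8, 5)): [I, F, G, A, E, B, C, H, D]
After 2 (reverse(3, 5)): [I, F, G, B, E, A, C, H, D]
After 3 (rotate_left(3, 8, k=2)): [I, F, G, A, C, H, D, B, E]
After 4 (reverse(3, 7)): [I, F, G, B, D, H, C, A, E]
After 5 (swap(0, 2)): [G, F, I, B, D, H, C, A, E]
After 6 (rotate_left(3, 7, k=2)): [G, F, I, H, C, A, B, D, E]
After 7 (swap(6, 8)): [G, F, I, H, C, A, E, D, B]
After 8 (rotate_left(3, 7, k=2)): [G, F, I, A, E, D, H, C, B]
After 9 (rotate_left(3, 8, k=4)): [G, F, I, C, B, A, E, D, H]
After 10 (reverse(2, 7)): [G, F, D, E, A, B, C, I, H]
After 11 (swap(7, 6)): [G, F, D, E, A, B, I, C, H]
After 12 (rotate_left(5, 8, k=2)): [G, F, D, E, A, C, H, B, I]
After 13 (rotate_left(6, 8, k=1)): [G, F, D, E, A, C, B, I, H]
After 14 (reverse(7, 8)): [G, F, D, E, A, C, B, H, I]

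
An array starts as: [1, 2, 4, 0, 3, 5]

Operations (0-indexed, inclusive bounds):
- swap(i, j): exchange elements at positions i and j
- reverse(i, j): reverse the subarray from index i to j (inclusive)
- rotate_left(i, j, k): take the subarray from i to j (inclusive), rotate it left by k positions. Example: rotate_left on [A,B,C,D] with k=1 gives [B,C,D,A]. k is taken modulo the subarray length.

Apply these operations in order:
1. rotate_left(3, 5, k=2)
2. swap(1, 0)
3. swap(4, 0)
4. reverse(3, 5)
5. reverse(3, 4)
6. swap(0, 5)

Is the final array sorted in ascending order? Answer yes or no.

After 1 (rotate_left(3, 5, k=2)): [1, 2, 4, 5, 0, 3]
After 2 (swap(1, 0)): [2, 1, 4, 5, 0, 3]
After 3 (swap(4, 0)): [0, 1, 4, 5, 2, 3]
After 4 (reverse(3, 5)): [0, 1, 4, 3, 2, 5]
After 5 (reverse(3, 4)): [0, 1, 4, 2, 3, 5]
After 6 (swap(0, 5)): [5, 1, 4, 2, 3, 0]

Answer: no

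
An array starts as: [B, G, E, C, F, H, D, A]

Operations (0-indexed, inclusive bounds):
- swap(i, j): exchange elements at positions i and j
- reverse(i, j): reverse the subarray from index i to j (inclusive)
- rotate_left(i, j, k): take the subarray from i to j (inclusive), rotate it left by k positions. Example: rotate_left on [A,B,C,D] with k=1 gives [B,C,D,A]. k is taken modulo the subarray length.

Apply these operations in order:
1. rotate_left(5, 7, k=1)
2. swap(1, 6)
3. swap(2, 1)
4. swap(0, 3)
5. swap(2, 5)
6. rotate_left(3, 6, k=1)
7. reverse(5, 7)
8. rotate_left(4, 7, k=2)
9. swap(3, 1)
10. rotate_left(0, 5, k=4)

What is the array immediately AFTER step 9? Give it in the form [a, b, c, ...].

After 1 (rotate_left(5, 7, k=1)): [B, G, E, C, F, D, A, H]
After 2 (swap(1, 6)): [B, A, E, C, F, D, G, H]
After 3 (swap(2, 1)): [B, E, A, C, F, D, G, H]
After 4 (swap(0, 3)): [C, E, A, B, F, D, G, H]
After 5 (swap(2, 5)): [C, E, D, B, F, A, G, H]
After 6 (rotate_left(3, 6, k=1)): [C, E, D, F, A, G, B, H]
After 7 (reverse(5, 7)): [C, E, D, F, A, H, B, G]
After 8 (rotate_left(4, 7, k=2)): [C, E, D, F, B, G, A, H]
After 9 (swap(3, 1)): [C, F, D, E, B, G, A, H]

Answer: [C, F, D, E, B, G, A, H]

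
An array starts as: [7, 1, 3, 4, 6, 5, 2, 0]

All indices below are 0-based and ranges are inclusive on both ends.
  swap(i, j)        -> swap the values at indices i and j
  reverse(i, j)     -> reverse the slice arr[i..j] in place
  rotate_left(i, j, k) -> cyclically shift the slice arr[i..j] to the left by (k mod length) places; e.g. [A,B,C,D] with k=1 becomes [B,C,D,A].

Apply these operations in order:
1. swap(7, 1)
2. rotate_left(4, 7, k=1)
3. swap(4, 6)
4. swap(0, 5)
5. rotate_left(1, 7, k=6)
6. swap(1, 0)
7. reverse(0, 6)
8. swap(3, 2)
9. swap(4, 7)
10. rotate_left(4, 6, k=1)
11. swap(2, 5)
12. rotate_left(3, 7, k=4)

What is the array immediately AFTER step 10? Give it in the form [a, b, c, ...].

Answer: [7, 1, 3, 4, 2, 6, 5, 0]

Derivation:
After 1 (swap(7, 1)): [7, 0, 3, 4, 6, 5, 2, 1]
After 2 (rotate_left(4, 7, k=1)): [7, 0, 3, 4, 5, 2, 1, 6]
After 3 (swap(4, 6)): [7, 0, 3, 4, 1, 2, 5, 6]
After 4 (swap(0, 5)): [2, 0, 3, 4, 1, 7, 5, 6]
After 5 (rotate_left(1, 7, k=6)): [2, 6, 0, 3, 4, 1, 7, 5]
After 6 (swap(1, 0)): [6, 2, 0, 3, 4, 1, 7, 5]
After 7 (reverse(0, 6)): [7, 1, 4, 3, 0, 2, 6, 5]
After 8 (swap(3, 2)): [7, 1, 3, 4, 0, 2, 6, 5]
After 9 (swap(4, 7)): [7, 1, 3, 4, 5, 2, 6, 0]
After 10 (rotate_left(4, 6, k=1)): [7, 1, 3, 4, 2, 6, 5, 0]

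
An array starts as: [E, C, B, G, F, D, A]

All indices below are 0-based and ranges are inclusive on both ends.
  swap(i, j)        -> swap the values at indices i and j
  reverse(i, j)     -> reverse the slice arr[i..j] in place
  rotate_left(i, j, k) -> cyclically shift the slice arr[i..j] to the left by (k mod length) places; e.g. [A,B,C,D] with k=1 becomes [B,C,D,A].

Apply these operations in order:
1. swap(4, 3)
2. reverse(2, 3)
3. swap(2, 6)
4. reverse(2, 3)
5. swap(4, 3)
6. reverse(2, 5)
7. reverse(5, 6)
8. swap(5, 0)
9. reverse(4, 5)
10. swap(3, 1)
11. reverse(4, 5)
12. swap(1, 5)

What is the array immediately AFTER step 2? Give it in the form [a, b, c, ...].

After 1 (swap(4, 3)): [E, C, B, F, G, D, A]
After 2 (reverse(2, 3)): [E, C, F, B, G, D, A]

Answer: [E, C, F, B, G, D, A]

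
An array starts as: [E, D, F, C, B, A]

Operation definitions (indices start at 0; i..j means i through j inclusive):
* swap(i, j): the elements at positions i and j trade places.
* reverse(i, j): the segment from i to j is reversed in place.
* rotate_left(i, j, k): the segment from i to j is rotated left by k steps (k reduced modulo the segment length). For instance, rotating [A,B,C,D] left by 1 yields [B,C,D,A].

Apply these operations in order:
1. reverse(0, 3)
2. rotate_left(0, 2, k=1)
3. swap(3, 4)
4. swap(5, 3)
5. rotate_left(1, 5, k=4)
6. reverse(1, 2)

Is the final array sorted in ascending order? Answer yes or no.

After 1 (reverse(0, 3)): [C, F, D, E, B, A]
After 2 (rotate_left(0, 2, k=1)): [F, D, C, E, B, A]
After 3 (swap(3, 4)): [F, D, C, B, E, A]
After 4 (swap(5, 3)): [F, D, C, A, E, B]
After 5 (rotate_left(1, 5, k=4)): [F, B, D, C, A, E]
After 6 (reverse(1, 2)): [F, D, B, C, A, E]

Answer: no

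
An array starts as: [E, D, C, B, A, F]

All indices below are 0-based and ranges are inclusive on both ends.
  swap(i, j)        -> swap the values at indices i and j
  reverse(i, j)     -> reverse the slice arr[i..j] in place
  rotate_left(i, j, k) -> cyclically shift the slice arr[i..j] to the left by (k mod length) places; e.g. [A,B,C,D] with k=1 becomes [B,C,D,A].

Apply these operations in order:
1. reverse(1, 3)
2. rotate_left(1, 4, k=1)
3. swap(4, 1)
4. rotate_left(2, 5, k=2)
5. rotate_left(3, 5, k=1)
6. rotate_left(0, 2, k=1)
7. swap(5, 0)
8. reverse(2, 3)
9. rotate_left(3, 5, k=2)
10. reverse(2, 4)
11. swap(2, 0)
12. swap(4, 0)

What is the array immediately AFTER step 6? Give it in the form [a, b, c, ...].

Answer: [B, C, E, D, A, F]

Derivation:
After 1 (reverse(1, 3)): [E, B, C, D, A, F]
After 2 (rotate_left(1, 4, k=1)): [E, C, D, A, B, F]
After 3 (swap(4, 1)): [E, B, D, A, C, F]
After 4 (rotate_left(2, 5, k=2)): [E, B, C, F, D, A]
After 5 (rotate_left(3, 5, k=1)): [E, B, C, D, A, F]
After 6 (rotate_left(0, 2, k=1)): [B, C, E, D, A, F]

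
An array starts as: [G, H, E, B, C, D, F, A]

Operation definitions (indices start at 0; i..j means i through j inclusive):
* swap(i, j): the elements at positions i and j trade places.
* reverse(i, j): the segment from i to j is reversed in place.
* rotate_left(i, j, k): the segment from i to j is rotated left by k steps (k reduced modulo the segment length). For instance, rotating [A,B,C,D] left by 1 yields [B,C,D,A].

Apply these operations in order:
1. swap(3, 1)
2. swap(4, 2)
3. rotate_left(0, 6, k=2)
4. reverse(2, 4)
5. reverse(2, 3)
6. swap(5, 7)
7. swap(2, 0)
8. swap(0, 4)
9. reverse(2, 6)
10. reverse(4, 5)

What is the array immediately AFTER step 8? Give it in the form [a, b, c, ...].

After 1 (swap(3, 1)): [G, B, E, H, C, D, F, A]
After 2 (swap(4, 2)): [G, B, C, H, E, D, F, A]
After 3 (rotate_left(0, 6, k=2)): [C, H, E, D, F, G, B, A]
After 4 (reverse(2, 4)): [C, H, F, D, E, G, B, A]
After 5 (reverse(2, 3)): [C, H, D, F, E, G, B, A]
After 6 (swap(5, 7)): [C, H, D, F, E, A, B, G]
After 7 (swap(2, 0)): [D, H, C, F, E, A, B, G]
After 8 (swap(0, 4)): [E, H, C, F, D, A, B, G]

Answer: [E, H, C, F, D, A, B, G]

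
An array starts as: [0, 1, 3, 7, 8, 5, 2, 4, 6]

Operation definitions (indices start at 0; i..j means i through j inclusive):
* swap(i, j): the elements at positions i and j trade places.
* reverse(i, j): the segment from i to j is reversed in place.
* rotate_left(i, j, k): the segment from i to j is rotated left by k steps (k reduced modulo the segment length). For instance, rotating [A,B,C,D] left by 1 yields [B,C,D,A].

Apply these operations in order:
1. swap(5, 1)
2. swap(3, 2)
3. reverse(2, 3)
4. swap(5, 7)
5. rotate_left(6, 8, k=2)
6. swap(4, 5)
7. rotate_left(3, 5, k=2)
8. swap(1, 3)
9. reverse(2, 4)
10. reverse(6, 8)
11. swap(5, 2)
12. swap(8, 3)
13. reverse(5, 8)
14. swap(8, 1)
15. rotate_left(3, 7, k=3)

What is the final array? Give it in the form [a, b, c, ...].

After 1 (swap(5, 1)): [0, 5, 3, 7, 8, 1, 2, 4, 6]
After 2 (swap(3, 2)): [0, 5, 7, 3, 8, 1, 2, 4, 6]
After 3 (reverse(2, 3)): [0, 5, 3, 7, 8, 1, 2, 4, 6]
After 4 (swap(5, 7)): [0, 5, 3, 7, 8, 4, 2, 1, 6]
After 5 (rotate_left(6, 8, k=2)): [0, 5, 3, 7, 8, 4, 6, 2, 1]
After 6 (swap(4, 5)): [0, 5, 3, 7, 4, 8, 6, 2, 1]
After 7 (rotate_left(3, 5, k=2)): [0, 5, 3, 8, 7, 4, 6, 2, 1]
After 8 (swap(1, 3)): [0, 8, 3, 5, 7, 4, 6, 2, 1]
After 9 (reverse(2, 4)): [0, 8, 7, 5, 3, 4, 6, 2, 1]
After 10 (reverse(6, 8)): [0, 8, 7, 5, 3, 4, 1, 2, 6]
After 11 (swap(5, 2)): [0, 8, 4, 5, 3, 7, 1, 2, 6]
After 12 (swap(8, 3)): [0, 8, 4, 6, 3, 7, 1, 2, 5]
After 13 (reverse(5, 8)): [0, 8, 4, 6, 3, 5, 2, 1, 7]
After 14 (swap(8, 1)): [0, 7, 4, 6, 3, 5, 2, 1, 8]
After 15 (rotate_left(3, 7, k=3)): [0, 7, 4, 2, 1, 6, 3, 5, 8]

Answer: [0, 7, 4, 2, 1, 6, 3, 5, 8]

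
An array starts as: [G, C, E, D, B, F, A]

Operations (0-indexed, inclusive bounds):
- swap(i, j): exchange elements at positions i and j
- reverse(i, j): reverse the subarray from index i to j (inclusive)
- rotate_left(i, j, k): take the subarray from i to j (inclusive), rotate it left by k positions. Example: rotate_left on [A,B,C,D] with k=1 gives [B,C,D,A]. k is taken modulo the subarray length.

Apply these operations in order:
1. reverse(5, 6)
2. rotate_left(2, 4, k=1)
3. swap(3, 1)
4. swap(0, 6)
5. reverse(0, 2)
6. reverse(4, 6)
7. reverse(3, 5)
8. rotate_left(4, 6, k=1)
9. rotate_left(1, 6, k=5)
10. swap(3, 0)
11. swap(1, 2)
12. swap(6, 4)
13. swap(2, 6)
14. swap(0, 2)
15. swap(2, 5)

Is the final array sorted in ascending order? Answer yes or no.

Answer: yes

Derivation:
After 1 (reverse(5, 6)): [G, C, E, D, B, A, F]
After 2 (rotate_left(2, 4, k=1)): [G, C, D, B, E, A, F]
After 3 (swap(3, 1)): [G, B, D, C, E, A, F]
After 4 (swap(0, 6)): [F, B, D, C, E, A, G]
After 5 (reverse(0, 2)): [D, B, F, C, E, A, G]
After 6 (reverse(4, 6)): [D, B, F, C, G, A, E]
After 7 (reverse(3, 5)): [D, B, F, A, G, C, E]
After 8 (rotate_left(4, 6, k=1)): [D, B, F, A, C, E, G]
After 9 (rotate_left(1, 6, k=5)): [D, G, B, F, A, C, E]
After 10 (swap(3, 0)): [F, G, B, D, A, C, E]
After 11 (swap(1, 2)): [F, B, G, D, A, C, E]
After 12 (swap(6, 4)): [F, B, G, D, E, C, A]
After 13 (swap(2, 6)): [F, B, A, D, E, C, G]
After 14 (swap(0, 2)): [A, B, F, D, E, C, G]
After 15 (swap(2, 5)): [A, B, C, D, E, F, G]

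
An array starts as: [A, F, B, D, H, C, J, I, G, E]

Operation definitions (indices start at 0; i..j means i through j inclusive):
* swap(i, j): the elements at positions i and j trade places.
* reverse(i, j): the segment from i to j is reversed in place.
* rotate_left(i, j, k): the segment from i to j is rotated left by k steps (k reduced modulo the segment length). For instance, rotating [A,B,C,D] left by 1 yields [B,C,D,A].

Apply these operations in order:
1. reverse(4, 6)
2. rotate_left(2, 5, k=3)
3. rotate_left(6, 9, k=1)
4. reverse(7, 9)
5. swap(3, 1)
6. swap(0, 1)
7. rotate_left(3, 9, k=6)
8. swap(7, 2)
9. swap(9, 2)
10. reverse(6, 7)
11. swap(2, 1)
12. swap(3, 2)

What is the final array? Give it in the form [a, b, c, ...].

Answer: [B, E, G, A, F, D, C, J, H, I]

Derivation:
After 1 (reverse(4, 6)): [A, F, B, D, J, C, H, I, G, E]
After 2 (rotate_left(2, 5, k=3)): [A, F, C, B, D, J, H, I, G, E]
After 3 (rotate_left(6, 9, k=1)): [A, F, C, B, D, J, I, G, E, H]
After 4 (reverse(7, 9)): [A, F, C, B, D, J, I, H, E, G]
After 5 (swap(3, 1)): [A, B, C, F, D, J, I, H, E, G]
After 6 (swap(0, 1)): [B, A, C, F, D, J, I, H, E, G]
After 7 (rotate_left(3, 9, k=6)): [B, A, C, G, F, D, J, I, H, E]
After 8 (swap(7, 2)): [B, A, I, G, F, D, J, C, H, E]
After 9 (swap(9, 2)): [B, A, E, G, F, D, J, C, H, I]
After 10 (reverse(6, 7)): [B, A, E, G, F, D, C, J, H, I]
After 11 (swap(2, 1)): [B, E, A, G, F, D, C, J, H, I]
After 12 (swap(3, 2)): [B, E, G, A, F, D, C, J, H, I]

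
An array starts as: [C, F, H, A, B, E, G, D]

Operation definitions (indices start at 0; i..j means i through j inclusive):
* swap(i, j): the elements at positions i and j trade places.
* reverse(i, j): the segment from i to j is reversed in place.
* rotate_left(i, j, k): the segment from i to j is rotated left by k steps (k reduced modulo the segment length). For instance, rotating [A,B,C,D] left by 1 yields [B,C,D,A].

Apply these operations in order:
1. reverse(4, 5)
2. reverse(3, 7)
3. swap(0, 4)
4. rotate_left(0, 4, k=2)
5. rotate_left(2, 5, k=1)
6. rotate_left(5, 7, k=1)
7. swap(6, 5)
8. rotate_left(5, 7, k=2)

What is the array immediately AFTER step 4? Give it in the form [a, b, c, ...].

Answer: [H, D, C, G, F, B, E, A]

Derivation:
After 1 (reverse(4, 5)): [C, F, H, A, E, B, G, D]
After 2 (reverse(3, 7)): [C, F, H, D, G, B, E, A]
After 3 (swap(0, 4)): [G, F, H, D, C, B, E, A]
After 4 (rotate_left(0, 4, k=2)): [H, D, C, G, F, B, E, A]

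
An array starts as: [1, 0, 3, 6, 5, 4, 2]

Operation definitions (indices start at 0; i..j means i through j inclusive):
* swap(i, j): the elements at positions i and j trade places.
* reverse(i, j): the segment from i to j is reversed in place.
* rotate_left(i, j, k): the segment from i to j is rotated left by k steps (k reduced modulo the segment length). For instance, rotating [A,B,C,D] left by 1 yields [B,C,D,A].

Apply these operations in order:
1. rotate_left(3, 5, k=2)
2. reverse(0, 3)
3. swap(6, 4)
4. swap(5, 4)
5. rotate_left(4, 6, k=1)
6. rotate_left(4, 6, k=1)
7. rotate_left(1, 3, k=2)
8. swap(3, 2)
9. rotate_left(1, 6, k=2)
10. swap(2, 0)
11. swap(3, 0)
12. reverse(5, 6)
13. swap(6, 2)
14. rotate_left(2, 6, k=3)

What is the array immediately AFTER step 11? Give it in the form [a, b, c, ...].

Answer: [5, 3, 4, 6, 2, 1, 0]

Derivation:
After 1 (rotate_left(3, 5, k=2)): [1, 0, 3, 4, 6, 5, 2]
After 2 (reverse(0, 3)): [4, 3, 0, 1, 6, 5, 2]
After 3 (swap(6, 4)): [4, 3, 0, 1, 2, 5, 6]
After 4 (swap(5, 4)): [4, 3, 0, 1, 5, 2, 6]
After 5 (rotate_left(4, 6, k=1)): [4, 3, 0, 1, 2, 6, 5]
After 6 (rotate_left(4, 6, k=1)): [4, 3, 0, 1, 6, 5, 2]
After 7 (rotate_left(1, 3, k=2)): [4, 1, 3, 0, 6, 5, 2]
After 8 (swap(3, 2)): [4, 1, 0, 3, 6, 5, 2]
After 9 (rotate_left(1, 6, k=2)): [4, 3, 6, 5, 2, 1, 0]
After 10 (swap(2, 0)): [6, 3, 4, 5, 2, 1, 0]
After 11 (swap(3, 0)): [5, 3, 4, 6, 2, 1, 0]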